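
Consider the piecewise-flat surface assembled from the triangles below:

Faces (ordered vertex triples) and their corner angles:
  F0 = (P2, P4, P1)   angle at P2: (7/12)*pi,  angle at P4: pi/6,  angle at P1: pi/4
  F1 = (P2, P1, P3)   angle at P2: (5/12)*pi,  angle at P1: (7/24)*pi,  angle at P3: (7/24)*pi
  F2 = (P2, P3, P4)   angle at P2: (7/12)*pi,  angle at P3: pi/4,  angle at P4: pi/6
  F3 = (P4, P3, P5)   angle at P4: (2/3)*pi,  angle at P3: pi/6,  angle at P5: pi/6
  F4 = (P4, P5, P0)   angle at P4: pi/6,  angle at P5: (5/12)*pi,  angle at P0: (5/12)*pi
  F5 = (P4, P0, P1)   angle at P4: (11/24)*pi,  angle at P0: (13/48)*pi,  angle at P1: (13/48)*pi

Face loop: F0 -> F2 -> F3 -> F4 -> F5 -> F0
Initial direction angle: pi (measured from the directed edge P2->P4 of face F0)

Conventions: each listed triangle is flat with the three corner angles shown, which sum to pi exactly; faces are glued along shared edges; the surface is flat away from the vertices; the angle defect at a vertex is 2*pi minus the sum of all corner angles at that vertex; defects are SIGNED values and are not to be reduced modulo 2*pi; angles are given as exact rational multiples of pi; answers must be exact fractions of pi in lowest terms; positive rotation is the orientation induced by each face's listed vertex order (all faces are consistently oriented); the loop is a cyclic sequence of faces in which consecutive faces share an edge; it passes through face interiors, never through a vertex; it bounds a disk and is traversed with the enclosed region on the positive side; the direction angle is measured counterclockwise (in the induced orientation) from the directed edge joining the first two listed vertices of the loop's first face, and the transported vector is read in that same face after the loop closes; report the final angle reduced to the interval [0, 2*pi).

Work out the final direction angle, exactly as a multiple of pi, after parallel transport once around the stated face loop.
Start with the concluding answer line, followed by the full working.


Answer: final direction angle = (11/8)*pi

enclosed vertex P4: corner angles sum to (13/8)*pi, defect = 2*pi - (13/8)*pi = (3/8)*pi
the final direction is the initial angle plus the enclosed defects, taken mod 2*pi in the induced orientation
final angle = pi + (3/8)*pi = (11/8)*pi (mod 2*pi)


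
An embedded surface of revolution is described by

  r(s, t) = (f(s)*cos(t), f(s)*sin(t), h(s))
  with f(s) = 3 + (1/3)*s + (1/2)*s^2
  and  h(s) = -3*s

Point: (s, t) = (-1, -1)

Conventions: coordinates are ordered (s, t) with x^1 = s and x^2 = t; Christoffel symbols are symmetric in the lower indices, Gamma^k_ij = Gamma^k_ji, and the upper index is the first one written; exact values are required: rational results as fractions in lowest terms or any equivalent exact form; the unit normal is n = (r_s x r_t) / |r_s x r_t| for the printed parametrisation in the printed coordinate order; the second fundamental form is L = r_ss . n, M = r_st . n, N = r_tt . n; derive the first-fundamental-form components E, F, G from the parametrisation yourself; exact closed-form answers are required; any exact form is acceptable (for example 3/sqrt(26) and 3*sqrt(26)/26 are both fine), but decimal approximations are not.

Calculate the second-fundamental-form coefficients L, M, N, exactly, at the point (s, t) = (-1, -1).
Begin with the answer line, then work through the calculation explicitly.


Answer: L = 9*sqrt(85)/85, M = 0, N = -57*sqrt(85)/170

f = 19/6, f' = -2/3, f'' = 1, h' = -3, h'' = 0
E = 85/9, F = 0, G = 361/36; answer radicand W^2 = 85/9
unnormalised second-form numerators: l = 3, m = 0, n = -19/2; L = l/sqrt(85/9), and similarly M = m/sqrt(W^2), N = n/sqrt(W^2)


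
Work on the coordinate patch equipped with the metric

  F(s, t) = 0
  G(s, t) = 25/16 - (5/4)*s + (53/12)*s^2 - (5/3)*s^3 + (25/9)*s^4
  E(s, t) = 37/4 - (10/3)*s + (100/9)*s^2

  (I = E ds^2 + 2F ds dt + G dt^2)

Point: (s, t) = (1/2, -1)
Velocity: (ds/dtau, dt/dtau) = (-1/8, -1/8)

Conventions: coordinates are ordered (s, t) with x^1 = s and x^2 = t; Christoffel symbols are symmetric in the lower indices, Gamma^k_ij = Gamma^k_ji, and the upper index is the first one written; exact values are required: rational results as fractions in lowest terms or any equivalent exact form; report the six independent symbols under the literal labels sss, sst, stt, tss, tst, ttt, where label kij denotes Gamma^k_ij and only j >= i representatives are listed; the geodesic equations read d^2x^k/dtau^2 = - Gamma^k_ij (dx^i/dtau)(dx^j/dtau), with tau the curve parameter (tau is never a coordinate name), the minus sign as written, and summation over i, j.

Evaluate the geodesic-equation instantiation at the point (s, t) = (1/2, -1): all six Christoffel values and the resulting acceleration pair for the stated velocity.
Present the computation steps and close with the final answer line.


E = 373/36, F = 0, G = 289/144 at the point
E_s = 70/9, E_t = 0, F_s = 0, F_t = 0, G_s = 119/36, G_t = 0
EG - F^2 = 107797/5184;  g^inv = (5184/107797) * [[289/144, 0], [0, 373/36]]
first-kind symbols [ij,l] = (1/2)(d_i g_jl + d_j g_il - d_l g_ij): [ss,s] = E_s/2 = 35/9, [ss,t] = F_s - E_t/2 = 0, [st,s] = E_t/2 = 0, [st,t] = G_s/2 = 119/72, [tt,s] = F_t - G_s/2 = -119/72, [tt,t] = G_t/2 = 0
Gamma^s_ij = (G*[ij,s] - F*[ij,t])/(EG - F^2), Gamma^t_ij = (E*[ij,t] - F*[ij,s])/(EG - F^2)
Gamma_sss = 140/373, Gamma_sst = 0, Gamma_stt = -119/746, Gamma_tss = 0, Gamma_tst = 14/17, Gamma_ttt = 0
d^2s/dtau^2 = -(Gamma_sss*(-1/8)^2 + 2*Gamma_sst*(-1/8)*(-1/8) + Gamma_stt*(-1/8)^2) = -161/47744
d^2t/dtau^2 = -(Gamma_tss*(-1/8)^2 + 2*Gamma_tst*(-1/8)*(-1/8) + Gamma_ttt*(-1/8)^2) = -7/272

Answer: Gamma_sss = 140/373, Gamma_sst = 0, Gamma_stt = -119/746, Gamma_tss = 0, Gamma_tst = 14/17, Gamma_ttt = 0; accelerations (d^2s/dtau^2, d^2t/dtau^2) = (-161/47744, -7/272)


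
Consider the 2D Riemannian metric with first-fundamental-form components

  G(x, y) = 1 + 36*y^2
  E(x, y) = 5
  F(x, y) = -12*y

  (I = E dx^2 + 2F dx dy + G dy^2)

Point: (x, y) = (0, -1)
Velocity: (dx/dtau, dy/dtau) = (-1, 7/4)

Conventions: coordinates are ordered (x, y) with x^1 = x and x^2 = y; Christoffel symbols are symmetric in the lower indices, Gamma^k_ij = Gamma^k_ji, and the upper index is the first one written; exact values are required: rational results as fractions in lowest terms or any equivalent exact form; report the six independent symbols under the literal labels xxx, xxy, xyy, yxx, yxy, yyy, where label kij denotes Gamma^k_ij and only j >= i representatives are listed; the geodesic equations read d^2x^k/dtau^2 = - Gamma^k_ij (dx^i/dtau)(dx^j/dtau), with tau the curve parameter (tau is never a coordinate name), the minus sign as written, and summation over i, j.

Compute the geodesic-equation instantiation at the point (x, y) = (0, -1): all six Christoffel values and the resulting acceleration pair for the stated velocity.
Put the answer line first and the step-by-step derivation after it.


Answer: Gamma_xxx = 0, Gamma_xxy = 0, Gamma_xyy = -12/41, Gamma_yxx = 0, Gamma_yxy = 0, Gamma_yyy = -36/41; accelerations (d^2x/dtau^2, d^2y/dtau^2) = (147/164, 441/164)

E = 5, F = 12, G = 37 at the point
E_x = 0, E_y = 0, F_x = 0, F_y = -12, G_x = 0, G_y = -72
EG - F^2 = 41;  g^inv = (1/41) * [[37, -12], [-12, 5]]
first-kind symbols [ij,l] = (1/2)(d_i g_jl + d_j g_il - d_l g_ij): [xx,x] = E_x/2 = 0, [xx,y] = F_x - E_y/2 = 0, [xy,x] = E_y/2 = 0, [xy,y] = G_x/2 = 0, [yy,x] = F_y - G_x/2 = -12, [yy,y] = G_y/2 = -36
Gamma^x_ij = (G*[ij,x] - F*[ij,y])/(EG - F^2), Gamma^y_ij = (E*[ij,y] - F*[ij,x])/(EG - F^2)
Gamma_xxx = 0, Gamma_xxy = 0, Gamma_xyy = -12/41, Gamma_yxx = 0, Gamma_yxy = 0, Gamma_yyy = -36/41
d^2x/dtau^2 = -(Gamma_xxx*(-1)^2 + 2*Gamma_xxy*(-1)*(7/4) + Gamma_xyy*(7/4)^2) = 147/164
d^2y/dtau^2 = -(Gamma_yxx*(-1)^2 + 2*Gamma_yxy*(-1)*(7/4) + Gamma_yyy*(7/4)^2) = 441/164


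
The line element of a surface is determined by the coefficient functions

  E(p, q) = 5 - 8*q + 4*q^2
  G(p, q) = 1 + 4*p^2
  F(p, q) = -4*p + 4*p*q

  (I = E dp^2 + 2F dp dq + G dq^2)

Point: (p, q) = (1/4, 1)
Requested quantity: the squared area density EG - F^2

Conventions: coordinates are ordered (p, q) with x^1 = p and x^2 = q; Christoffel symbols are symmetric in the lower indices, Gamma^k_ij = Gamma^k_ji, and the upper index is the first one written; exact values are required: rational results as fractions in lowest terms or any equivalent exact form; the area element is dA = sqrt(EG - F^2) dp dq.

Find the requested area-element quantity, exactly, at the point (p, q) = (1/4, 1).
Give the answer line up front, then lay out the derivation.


Answer: EG - F^2 = 5/4

E = 1, F = 0, G = 5/4; EG - F^2 = 5/4


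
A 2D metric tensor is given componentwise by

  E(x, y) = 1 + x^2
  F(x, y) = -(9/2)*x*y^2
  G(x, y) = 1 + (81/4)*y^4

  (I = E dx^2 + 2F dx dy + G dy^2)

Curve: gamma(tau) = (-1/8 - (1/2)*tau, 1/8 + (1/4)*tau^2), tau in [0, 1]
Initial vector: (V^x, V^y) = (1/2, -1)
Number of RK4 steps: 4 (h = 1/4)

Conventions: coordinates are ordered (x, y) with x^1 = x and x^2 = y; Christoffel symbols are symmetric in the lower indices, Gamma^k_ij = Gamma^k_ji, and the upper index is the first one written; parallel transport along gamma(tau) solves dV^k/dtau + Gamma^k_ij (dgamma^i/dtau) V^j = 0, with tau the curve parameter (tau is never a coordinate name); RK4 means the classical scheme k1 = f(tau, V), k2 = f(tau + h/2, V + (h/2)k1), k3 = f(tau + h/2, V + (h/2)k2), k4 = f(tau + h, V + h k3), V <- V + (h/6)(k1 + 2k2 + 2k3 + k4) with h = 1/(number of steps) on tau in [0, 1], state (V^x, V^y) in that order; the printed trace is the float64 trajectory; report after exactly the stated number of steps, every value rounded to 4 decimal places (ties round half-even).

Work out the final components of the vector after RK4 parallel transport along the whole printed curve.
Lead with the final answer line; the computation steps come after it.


Answer: V^x = 0.6127, V^y = -0.9145

gamma'(tau) = (-1/2, (1/2)*tau); f(tau, V)^k = -Gamma^k_ij(gamma(tau)) gamma'^i(tau) V^j; h = 1/4; intermediate values shown to 6 dp
curve data and Christoffel symbols at the stage parameters:
  tau = 0.000000: gamma = (-0.125000, 0.125000), gamma' = (-0.500000, 0.000000); Gamma_xxx = -0.122481, Gamma_xxy = 0.000000, Gamma_xyy = 0.137791, Gamma_yxx = -0.068895, Gamma_yxy = 0.000000, Gamma_yyy = 0.077507
  tau = 0.125000: gamma = (-0.187500, 0.128906), gamma' = (-0.500000, 0.062500); Gamma_xxx = -0.180159, Gamma_xxy = 0.000000, Gamma_xyy = 0.209013, Gamma_yxx = -0.071848, Gamma_yxy = 0.000000, Gamma_yyy = 0.083355
  tau = 0.250000: gamma = (-0.250000, 0.140625), gamma' = (-0.500000, 0.125000); Gamma_xxx = -0.233553, Gamma_xxy = 0.000000, Gamma_xyy = 0.295591, Gamma_yxx = -0.083135, Gamma_yxy = 0.000000, Gamma_yyy = 0.105218
  tau = 0.375000: gamma = (-0.312500, 0.160156), gamma' = (-0.500000, 0.187500); Gamma_xxx = -0.281283, Gamma_xxy = 0.000000, Gamma_xyy = 0.405444, Gamma_yxx = -0.103895, Gamma_yxy = 0.000000, Gamma_yyy = 0.149755
  tau = 0.500000: gamma = (-0.375000, 0.187500), gamma' = (-0.500000, 0.250000); Gamma_xxx = -0.321708, Gamma_xxy = 0.000000, Gamma_xyy = 0.542882, Gamma_yxx = -0.135721, Gamma_yxy = 0.000000, Gamma_yyy = 0.229028
  tau = 0.625000: gamma = (-0.437500, 0.222656), gamma' = (-0.500000, 0.312500); Gamma_xxx = -0.352488, Gamma_xxy = 0.000000, Gamma_xyy = 0.706354, Gamma_yxx = -0.179742, Gamma_yxy = 0.000000, Gamma_yyy = 0.360186
  tau = 0.750000: gamma = (-0.500000, 0.265625), gamma' = (-0.500000, 0.375000); Gamma_xxx = -0.370148, Gamma_xxy = 0.000000, Gamma_xyy = 0.884886, Gamma_yxx = -0.235048, Gamma_yxy = 0.000000, Gamma_yyy = 0.561911
  tau = 0.875000: gamma = (-0.562500, 0.316406), gamma' = (-0.500000, 0.437500); Gamma_xxx = -0.370221, Gamma_xxy = 0.000000, Gamma_xyy = 1.054261, Gamma_yxx = -0.296511, Gamma_yxy = 0.000000, Gamma_yyy = 0.844361
  tau = 1.000000: gamma = (-0.625000, 0.375000), gamma' = (-0.500000, 0.500000); Gamma_xxx = -0.348952, Gamma_xxy = 0.000000, Gamma_xyy = 1.177713, Gamma_yxx = -0.353314, Gamma_yxy = 0.000000, Gamma_yyy = 1.192435
step 0: V^x = 0.5000, V^y = -1.0000
step 1: k1 = (-0.030620, -0.017224), k2 = (-0.031604, -0.012604), k3 = (-0.031600, -0.012602), k4 = (-0.020401, -0.007262); V <- V + (h/6)(k1 + 2k2 + 2k3 + k4): V^x = 0.4926, V^y = -1.0031
step 2: k1 = (-0.020461, -0.007283), k2 = (0.007406, 0.002735), k3 = (0.006821, 0.002519), k4 = (0.056547, 0.023856); V <- V + (h/6)(k1 + 2k2 + 2k3 + k4): V^x = 0.4953, V^y = -1.0020
step 3: k1 = (0.056321, 0.023760), k2 = (0.131986, 0.067303), k3 = (0.129117, 0.065840), k4 = (0.229391, 0.145665); V <- V + (h/6)(k1 + 2k2 + 2k3 + k4): V^x = 0.5290, V^y = -0.9838
step 4: k1 = (0.228572, 0.145146), k2 = (0.342212, 0.274078), k3 = (0.332148, 0.266019), k4 = (0.433399, 0.438816); V <- V + (h/6)(k1 + 2k2 + 2k3 + k4): V^x = 0.6127, V^y = -0.9145


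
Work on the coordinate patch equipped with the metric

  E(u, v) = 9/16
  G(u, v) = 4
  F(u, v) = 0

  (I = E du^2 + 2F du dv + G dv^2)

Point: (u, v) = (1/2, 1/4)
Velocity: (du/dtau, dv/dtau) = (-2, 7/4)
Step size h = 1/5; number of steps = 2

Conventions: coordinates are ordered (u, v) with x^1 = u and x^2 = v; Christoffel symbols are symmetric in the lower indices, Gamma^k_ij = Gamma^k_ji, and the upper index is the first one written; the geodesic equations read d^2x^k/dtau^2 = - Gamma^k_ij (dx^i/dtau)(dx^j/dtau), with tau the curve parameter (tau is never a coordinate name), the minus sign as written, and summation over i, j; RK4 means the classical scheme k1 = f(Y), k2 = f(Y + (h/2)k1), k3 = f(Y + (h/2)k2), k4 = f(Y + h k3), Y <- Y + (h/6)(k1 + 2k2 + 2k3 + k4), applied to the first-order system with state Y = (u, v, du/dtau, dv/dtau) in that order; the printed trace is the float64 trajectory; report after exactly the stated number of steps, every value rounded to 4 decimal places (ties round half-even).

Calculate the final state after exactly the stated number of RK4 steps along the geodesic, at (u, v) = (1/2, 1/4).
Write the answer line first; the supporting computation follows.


Answer: u = -0.3000, v = 0.9500, du/dtau = -2.0000, dv/dtau = 1.7500

f(Y) = (du/dtau, dv/dtau, -Gamma^u_ij Y'^i Y'^j, -Gamma^v_ij Y'^i Y'^j) with the Gammas evaluated at the stage position; h = 0.200000; intermediate values shown to 6 dp
step 0: u = 0.5000, v = 0.2500, du/dtau = -2.0000, dv/dtau = 1.7500
step 1:
  k1: at (u, v) = (0.500000, 0.250000), (du/dtau, dv/dtau) = (-2.000000, 1.750000); Gamma_uuu = 0.000000, Gamma_uuv = 0.000000, Gamma_uvv = 0.000000, Gamma_vuu = 0.000000, Gamma_vuv = 0.000000, Gamma_vvv = 0.000000; k1 = (-2.000000, 1.750000, 0.000000, 0.000000)
  k2: at (u, v) = (0.300000, 0.425000), (du/dtau, dv/dtau) = (-2.000000, 1.750000); Gamma_uuu = 0.000000, Gamma_uuv = 0.000000, Gamma_uvv = 0.000000, Gamma_vuu = 0.000000, Gamma_vuv = 0.000000, Gamma_vvv = 0.000000; k2 = (-2.000000, 1.750000, 0.000000, 0.000000)
  k3: at (u, v) = (0.300000, 0.425000), (du/dtau, dv/dtau) = (-2.000000, 1.750000); Gamma_uuu = 0.000000, Gamma_uuv = 0.000000, Gamma_uvv = 0.000000, Gamma_vuu = 0.000000, Gamma_vuv = 0.000000, Gamma_vvv = 0.000000; k3 = (-2.000000, 1.750000, 0.000000, 0.000000)
  k4: at (u, v) = (0.100000, 0.600000), (du/dtau, dv/dtau) = (-2.000000, 1.750000); Gamma_uuu = 0.000000, Gamma_uuv = 0.000000, Gamma_uvv = 0.000000, Gamma_vuu = 0.000000, Gamma_vuv = 0.000000, Gamma_vvv = 0.000000; k4 = (-2.000000, 1.750000, 0.000000, 0.000000)
  Y <- Y + (h/6)(k1 + 2k2 + 2k3 + k4): u = 0.1000, v = 0.6000, du/dtau = -2.0000, dv/dtau = 1.7500
step 2:
  k1: at (u, v) = (0.100000, 0.600000), (du/dtau, dv/dtau) = (-2.000000, 1.750000); Gamma_uuu = 0.000000, Gamma_uuv = 0.000000, Gamma_uvv = 0.000000, Gamma_vuu = 0.000000, Gamma_vuv = 0.000000, Gamma_vvv = 0.000000; k1 = (-2.000000, 1.750000, 0.000000, 0.000000)
  k2: at (u, v) = (-0.100000, 0.775000), (du/dtau, dv/dtau) = (-2.000000, 1.750000); Gamma_uuu = 0.000000, Gamma_uuv = 0.000000, Gamma_uvv = 0.000000, Gamma_vuu = 0.000000, Gamma_vuv = 0.000000, Gamma_vvv = 0.000000; k2 = (-2.000000, 1.750000, 0.000000, 0.000000)
  k3: at (u, v) = (-0.100000, 0.775000), (du/dtau, dv/dtau) = (-2.000000, 1.750000); Gamma_uuu = 0.000000, Gamma_uuv = 0.000000, Gamma_uvv = 0.000000, Gamma_vuu = 0.000000, Gamma_vuv = 0.000000, Gamma_vvv = 0.000000; k3 = (-2.000000, 1.750000, 0.000000, 0.000000)
  k4: at (u, v) = (-0.300000, 0.950000), (du/dtau, dv/dtau) = (-2.000000, 1.750000); Gamma_uuu = 0.000000, Gamma_uuv = 0.000000, Gamma_uvv = 0.000000, Gamma_vuu = 0.000000, Gamma_vuv = 0.000000, Gamma_vvv = 0.000000; k4 = (-2.000000, 1.750000, 0.000000, 0.000000)
  Y <- Y + (h/6)(k1 + 2k2 + 2k3 + k4): u = -0.3000, v = 0.9500, du/dtau = -2.0000, dv/dtau = 1.7500


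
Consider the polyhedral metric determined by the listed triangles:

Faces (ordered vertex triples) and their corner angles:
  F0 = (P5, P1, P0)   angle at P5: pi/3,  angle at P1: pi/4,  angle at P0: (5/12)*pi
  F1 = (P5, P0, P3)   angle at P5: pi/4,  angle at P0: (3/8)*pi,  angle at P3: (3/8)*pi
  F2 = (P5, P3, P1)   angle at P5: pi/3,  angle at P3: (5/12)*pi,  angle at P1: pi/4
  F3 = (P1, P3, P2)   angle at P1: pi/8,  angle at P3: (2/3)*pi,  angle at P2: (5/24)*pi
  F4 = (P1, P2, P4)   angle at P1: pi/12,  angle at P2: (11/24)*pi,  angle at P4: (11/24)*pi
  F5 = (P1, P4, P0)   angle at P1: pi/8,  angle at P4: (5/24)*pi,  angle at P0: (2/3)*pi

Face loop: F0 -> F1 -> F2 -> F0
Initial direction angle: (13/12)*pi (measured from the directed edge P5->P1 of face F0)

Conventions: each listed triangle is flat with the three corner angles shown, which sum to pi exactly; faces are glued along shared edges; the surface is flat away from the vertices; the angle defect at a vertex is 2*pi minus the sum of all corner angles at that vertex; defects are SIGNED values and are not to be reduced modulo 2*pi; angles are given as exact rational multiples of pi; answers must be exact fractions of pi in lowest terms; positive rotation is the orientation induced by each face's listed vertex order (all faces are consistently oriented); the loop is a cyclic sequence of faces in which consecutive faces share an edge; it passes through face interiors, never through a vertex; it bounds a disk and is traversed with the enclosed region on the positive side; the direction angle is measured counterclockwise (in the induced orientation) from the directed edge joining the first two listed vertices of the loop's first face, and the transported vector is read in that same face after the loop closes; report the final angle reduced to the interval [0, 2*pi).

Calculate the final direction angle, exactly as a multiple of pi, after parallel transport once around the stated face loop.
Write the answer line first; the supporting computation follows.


Answer: final direction angle = pi/6

enclosed vertex P5: corner angles sum to (11/12)*pi, defect = 2*pi - (11/12)*pi = (13/12)*pi
the rotation equals the total enclosed defect, so the final angle is initial + defects (mod 2*pi)
final angle = (13/12)*pi + (13/12)*pi = pi/6 (mod 2*pi)


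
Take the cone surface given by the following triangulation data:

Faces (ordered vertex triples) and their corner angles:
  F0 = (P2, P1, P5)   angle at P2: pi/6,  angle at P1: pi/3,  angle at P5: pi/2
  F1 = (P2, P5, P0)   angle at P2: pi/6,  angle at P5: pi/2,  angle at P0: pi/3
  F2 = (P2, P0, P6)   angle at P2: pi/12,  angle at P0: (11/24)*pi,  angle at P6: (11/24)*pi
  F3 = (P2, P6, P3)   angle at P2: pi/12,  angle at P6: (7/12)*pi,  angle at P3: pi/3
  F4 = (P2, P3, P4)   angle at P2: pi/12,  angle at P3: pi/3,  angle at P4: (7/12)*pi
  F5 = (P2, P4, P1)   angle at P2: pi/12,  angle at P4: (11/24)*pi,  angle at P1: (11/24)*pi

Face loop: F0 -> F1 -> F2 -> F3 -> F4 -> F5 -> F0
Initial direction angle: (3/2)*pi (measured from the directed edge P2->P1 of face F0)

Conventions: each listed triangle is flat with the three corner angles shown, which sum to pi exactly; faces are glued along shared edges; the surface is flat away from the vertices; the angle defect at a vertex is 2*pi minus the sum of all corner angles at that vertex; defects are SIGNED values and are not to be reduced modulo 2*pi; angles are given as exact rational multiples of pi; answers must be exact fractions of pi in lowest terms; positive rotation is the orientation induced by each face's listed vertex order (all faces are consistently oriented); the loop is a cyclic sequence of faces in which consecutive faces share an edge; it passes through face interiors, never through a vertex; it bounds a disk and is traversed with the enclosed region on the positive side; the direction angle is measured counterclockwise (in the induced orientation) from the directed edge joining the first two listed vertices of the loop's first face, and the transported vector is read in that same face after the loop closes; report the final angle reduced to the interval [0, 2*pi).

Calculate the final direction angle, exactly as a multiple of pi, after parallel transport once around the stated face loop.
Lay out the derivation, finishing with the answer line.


enclosed vertex P2: corner angles sum to (2/3)*pi, defect = 2*pi - (2/3)*pi = (4/3)*pi
summing the enclosed defects onto the initial angle, mod 2*pi in the induced orientation:
final angle = (3/2)*pi + (4/3)*pi = (5/6)*pi (mod 2*pi)

Answer: final direction angle = (5/6)*pi


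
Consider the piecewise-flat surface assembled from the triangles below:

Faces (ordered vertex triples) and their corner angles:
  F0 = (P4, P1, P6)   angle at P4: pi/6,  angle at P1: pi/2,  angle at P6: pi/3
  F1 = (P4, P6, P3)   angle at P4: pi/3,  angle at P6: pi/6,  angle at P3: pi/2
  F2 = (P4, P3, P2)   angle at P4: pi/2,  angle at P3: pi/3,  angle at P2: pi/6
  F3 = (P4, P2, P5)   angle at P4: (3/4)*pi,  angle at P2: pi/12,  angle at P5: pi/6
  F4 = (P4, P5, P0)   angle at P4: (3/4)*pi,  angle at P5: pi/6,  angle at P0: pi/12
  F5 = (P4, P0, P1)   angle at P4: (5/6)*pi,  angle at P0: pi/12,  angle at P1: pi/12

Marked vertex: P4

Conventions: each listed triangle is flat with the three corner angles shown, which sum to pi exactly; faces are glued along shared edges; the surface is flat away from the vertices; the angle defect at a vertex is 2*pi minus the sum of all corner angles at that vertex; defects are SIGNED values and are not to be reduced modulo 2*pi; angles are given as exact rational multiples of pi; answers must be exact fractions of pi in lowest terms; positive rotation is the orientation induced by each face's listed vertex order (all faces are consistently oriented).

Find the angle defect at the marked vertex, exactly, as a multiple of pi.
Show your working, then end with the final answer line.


Sum of corner angles at P4: (10/3)*pi
defect = 2*pi - (10/3)*pi

Answer: defect(P4) = (-4/3)*pi


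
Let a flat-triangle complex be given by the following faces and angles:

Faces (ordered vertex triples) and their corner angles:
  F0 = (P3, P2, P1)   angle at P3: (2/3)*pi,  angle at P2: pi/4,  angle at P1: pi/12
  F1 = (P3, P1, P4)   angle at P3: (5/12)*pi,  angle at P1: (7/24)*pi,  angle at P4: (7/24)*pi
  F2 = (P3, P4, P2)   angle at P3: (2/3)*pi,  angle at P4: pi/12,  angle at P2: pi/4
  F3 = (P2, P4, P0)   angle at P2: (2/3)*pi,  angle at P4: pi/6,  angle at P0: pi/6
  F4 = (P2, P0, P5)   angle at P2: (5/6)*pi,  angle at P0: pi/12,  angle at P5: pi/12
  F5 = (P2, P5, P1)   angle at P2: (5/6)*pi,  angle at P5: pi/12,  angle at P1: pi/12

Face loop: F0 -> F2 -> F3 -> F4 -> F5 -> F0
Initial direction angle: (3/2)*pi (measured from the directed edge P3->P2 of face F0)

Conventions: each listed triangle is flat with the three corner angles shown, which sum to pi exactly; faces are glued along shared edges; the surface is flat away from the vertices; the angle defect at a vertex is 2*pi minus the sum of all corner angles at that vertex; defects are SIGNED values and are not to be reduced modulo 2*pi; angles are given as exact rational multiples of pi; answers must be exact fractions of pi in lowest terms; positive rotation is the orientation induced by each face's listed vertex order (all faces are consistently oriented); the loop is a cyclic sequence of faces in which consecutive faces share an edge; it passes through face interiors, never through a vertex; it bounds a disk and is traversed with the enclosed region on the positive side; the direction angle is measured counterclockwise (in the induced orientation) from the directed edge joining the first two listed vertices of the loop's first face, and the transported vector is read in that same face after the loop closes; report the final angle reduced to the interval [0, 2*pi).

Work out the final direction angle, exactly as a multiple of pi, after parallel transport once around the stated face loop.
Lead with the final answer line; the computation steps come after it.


Answer: final direction angle = (2/3)*pi

enclosed vertex P2: corner angles sum to (17/6)*pi, defect = 2*pi - (17/6)*pi = (-5/6)*pi
transport around the loop rotates by the sum of enclosed defects; add to the initial angle mod 2*pi
final angle = (3/2)*pi - (5/6)*pi = (2/3)*pi (mod 2*pi)


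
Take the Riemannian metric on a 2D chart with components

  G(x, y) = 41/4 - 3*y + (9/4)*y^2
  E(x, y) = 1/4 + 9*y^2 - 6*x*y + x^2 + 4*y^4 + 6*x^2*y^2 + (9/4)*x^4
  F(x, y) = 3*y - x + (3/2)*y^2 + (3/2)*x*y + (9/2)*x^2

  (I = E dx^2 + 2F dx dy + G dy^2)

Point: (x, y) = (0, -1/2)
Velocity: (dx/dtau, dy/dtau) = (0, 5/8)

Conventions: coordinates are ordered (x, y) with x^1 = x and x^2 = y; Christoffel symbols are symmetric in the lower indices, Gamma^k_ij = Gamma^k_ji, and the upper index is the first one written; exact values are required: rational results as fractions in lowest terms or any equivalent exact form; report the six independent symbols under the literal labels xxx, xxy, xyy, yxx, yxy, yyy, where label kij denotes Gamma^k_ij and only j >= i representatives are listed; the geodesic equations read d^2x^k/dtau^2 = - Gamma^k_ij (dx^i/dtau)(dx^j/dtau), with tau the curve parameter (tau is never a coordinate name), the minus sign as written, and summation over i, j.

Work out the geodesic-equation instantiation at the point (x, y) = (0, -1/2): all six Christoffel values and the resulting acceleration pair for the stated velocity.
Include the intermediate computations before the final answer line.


E = 11/4, F = -9/8, G = 197/16 at the point
E_x = 3, E_y = -11, F_x = -7/4, F_y = 3/2, G_x = 0, G_y = -21/4
EG - F^2 = 1043/32;  g^inv = (32/1043) * [[197/16, 9/8], [9/8, 11/4]]
first-kind symbols [ij,l] = (1/2)(d_i g_jl + d_j g_il - d_l g_ij): [xx,x] = E_x/2 = 3/2, [xx,y] = F_x - E_y/2 = 15/4, [xy,x] = E_y/2 = -11/2, [xy,y] = G_x/2 = 0, [yy,x] = F_y - G_x/2 = 3/2, [yy,y] = G_y/2 = -21/8
Gamma^x_ij = (G*[ij,x] - F*[ij,y])/(EG - F^2), Gamma^y_ij = (E*[ij,y] - F*[ij,x])/(EG - F^2)
Gamma_xxx = 726/1043, Gamma_xxy = -2167/1043, Gamma_xyy = 993/2086, Gamma_yxx = 384/1043, Gamma_yxy = -198/1043, Gamma_yyy = -177/1043
d^2x/dtau^2 = -(Gamma_xxx*(0)^2 + 2*Gamma_xxy*(0)*(5/8) + Gamma_xyy*(5/8)^2) = -24825/133504
d^2y/dtau^2 = -(Gamma_yxx*(0)^2 + 2*Gamma_yxy*(0)*(5/8) + Gamma_yyy*(5/8)^2) = 4425/66752

Answer: Gamma_xxx = 726/1043, Gamma_xxy = -2167/1043, Gamma_xyy = 993/2086, Gamma_yxx = 384/1043, Gamma_yxy = -198/1043, Gamma_yyy = -177/1043; accelerations (d^2x/dtau^2, d^2y/dtau^2) = (-24825/133504, 4425/66752)


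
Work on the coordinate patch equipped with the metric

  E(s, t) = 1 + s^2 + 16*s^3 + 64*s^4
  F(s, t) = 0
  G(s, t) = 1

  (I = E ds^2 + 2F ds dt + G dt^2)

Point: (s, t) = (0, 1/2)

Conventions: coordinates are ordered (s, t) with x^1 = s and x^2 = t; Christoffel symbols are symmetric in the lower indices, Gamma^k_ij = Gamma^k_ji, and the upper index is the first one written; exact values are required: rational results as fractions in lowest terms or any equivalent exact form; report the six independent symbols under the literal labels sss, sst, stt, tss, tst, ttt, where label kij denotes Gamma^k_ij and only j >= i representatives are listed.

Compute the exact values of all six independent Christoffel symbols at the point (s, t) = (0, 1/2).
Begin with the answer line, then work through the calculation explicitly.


Answer: Gamma_sss = 0, Gamma_sst = 0, Gamma_stt = 0, Gamma_tss = 0, Gamma_tst = 0, Gamma_ttt = 0

E = 1, F = 0, G = 1 at the point
E_s = 0, E_t = 0, F_s = 0, F_t = 0, G_s = 0, G_t = 0
EG - F^2 = 1;  g^inv = (1) * [[1, 0], [0, 1]]
first-kind symbols [ij,l] = (1/2)(d_i g_jl + d_j g_il - d_l g_ij): [ss,s] = E_s/2 = 0, [ss,t] = F_s - E_t/2 = 0, [st,s] = E_t/2 = 0, [st,t] = G_s/2 = 0, [tt,s] = F_t - G_s/2 = 0, [tt,t] = G_t/2 = 0
Gamma^s_ij = (G*[ij,s] - F*[ij,t])/(EG - F^2), Gamma^t_ij = (E*[ij,t] - F*[ij,s])/(EG - F^2)


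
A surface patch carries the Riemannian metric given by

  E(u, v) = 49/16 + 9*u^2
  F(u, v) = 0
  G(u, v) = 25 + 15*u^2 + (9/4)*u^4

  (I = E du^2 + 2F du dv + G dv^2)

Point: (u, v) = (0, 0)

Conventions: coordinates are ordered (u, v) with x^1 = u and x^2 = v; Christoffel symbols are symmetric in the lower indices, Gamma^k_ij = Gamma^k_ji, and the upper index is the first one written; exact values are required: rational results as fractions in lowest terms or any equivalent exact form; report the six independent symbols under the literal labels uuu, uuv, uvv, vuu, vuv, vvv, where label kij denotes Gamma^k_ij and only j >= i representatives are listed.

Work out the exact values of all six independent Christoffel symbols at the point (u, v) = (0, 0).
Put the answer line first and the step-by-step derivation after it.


Answer: Gamma_uuu = 0, Gamma_uuv = 0, Gamma_uvv = 0, Gamma_vuu = 0, Gamma_vuv = 0, Gamma_vvv = 0

E = 49/16, F = 0, G = 25 at the point
E_u = 0, E_v = 0, F_u = 0, F_v = 0, G_u = 0, G_v = 0
EG - F^2 = 1225/16;  g^inv = (16/1225) * [[25, 0], [0, 49/16]]
first-kind symbols [ij,l] = (1/2)(d_i g_jl + d_j g_il - d_l g_ij): [uu,u] = E_u/2 = 0, [uu,v] = F_u - E_v/2 = 0, [uv,u] = E_v/2 = 0, [uv,v] = G_u/2 = 0, [vv,u] = F_v - G_u/2 = 0, [vv,v] = G_v/2 = 0
Gamma^u_ij = (G*[ij,u] - F*[ij,v])/(EG - F^2), Gamma^v_ij = (E*[ij,v] - F*[ij,u])/(EG - F^2)


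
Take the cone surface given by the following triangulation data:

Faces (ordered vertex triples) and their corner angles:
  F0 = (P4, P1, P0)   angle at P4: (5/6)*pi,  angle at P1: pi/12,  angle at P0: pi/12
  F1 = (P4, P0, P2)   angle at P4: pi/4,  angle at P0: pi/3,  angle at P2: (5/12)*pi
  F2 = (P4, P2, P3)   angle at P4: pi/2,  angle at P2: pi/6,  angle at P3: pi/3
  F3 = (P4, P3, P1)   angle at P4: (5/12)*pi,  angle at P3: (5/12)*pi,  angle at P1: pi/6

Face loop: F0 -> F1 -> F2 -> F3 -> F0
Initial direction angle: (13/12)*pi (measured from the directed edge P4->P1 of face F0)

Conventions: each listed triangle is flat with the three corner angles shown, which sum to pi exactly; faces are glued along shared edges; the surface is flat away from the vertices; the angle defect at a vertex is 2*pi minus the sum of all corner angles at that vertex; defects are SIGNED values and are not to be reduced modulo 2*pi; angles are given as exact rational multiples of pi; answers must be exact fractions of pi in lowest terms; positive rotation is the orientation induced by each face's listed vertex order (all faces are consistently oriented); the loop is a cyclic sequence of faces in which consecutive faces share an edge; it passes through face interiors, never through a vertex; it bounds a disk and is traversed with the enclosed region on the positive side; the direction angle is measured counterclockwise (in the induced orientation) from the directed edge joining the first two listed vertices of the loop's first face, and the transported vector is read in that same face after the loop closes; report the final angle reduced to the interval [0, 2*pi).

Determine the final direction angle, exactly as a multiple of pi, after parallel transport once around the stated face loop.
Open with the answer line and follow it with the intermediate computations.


Answer: final direction angle = (13/12)*pi

enclosed vertex P4: corner angles sum to 2*pi, defect = 2*pi - 2*pi = 0
summing the enclosed defects onto the initial angle, mod 2*pi in the induced orientation:
final angle = (13/12)*pi + 0 = (13/12)*pi (mod 2*pi)


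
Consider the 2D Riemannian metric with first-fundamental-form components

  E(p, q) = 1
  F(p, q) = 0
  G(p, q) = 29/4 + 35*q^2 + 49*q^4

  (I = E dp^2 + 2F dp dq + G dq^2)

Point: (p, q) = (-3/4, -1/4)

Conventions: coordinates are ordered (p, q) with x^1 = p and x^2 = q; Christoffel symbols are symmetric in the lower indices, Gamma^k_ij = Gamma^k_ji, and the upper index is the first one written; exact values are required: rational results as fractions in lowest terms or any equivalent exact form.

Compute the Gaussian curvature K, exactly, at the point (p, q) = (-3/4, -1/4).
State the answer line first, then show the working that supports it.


Answer: K = 0

E = 1, F = 0, G = 2465/256, EG - F^2 = 2465/256 at the point
E_p = 0, E_q = 0, F_p = 0, F_q = 0, G_p = 0, G_q = -329/16
E_qq = 0, F_pq = 0, G_pp = 0
By Brioschi, K is (det M1 - det M2) divided by (EG - F^2) squared.
M1 = [[-E_qq/2 + F_pq - G_pp/2, E_p/2, F_p - E_q/2], [F_q - G_p/2, E, F], [G_q/2, F, G]] = [[0, 0, 0], [0, 1, 0], [-329/32, 0, 2465/256]]; det M1 = 0
M2 = [[0, E_q/2, G_p/2], [E_q/2, E, F], [G_p/2, F, G]] = [[0, 0, 0], [0, 1, 0], [0, 0, 2465/256]]; det M2 = 0
det M1 - det M2 = 0; K = 0 / (2465/256)^2 = 0


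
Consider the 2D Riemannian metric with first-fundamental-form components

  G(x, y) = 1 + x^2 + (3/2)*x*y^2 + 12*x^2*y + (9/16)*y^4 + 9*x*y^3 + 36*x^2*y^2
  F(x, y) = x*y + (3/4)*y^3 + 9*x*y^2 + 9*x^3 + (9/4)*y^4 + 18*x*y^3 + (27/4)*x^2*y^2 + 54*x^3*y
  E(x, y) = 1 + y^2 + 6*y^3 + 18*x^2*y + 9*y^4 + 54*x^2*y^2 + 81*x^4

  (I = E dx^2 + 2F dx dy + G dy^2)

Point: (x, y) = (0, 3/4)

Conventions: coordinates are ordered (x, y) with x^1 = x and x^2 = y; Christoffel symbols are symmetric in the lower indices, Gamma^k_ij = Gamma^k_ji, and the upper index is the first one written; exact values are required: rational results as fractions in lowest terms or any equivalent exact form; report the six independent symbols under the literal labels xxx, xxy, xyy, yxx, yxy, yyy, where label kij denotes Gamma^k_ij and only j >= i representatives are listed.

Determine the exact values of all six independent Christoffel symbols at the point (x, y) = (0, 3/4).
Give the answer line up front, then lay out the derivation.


Answer: Gamma_xxx = 0, Gamma_xxy = 4992/2651, Gamma_xyy = 11232/29161, Gamma_yxx = 0, Gamma_yxy = 864/2651, Gamma_yyy = 1944/29161

E = 1777/256, F = 1053/1024, G = 4825/4096 at the point
E_x = 0, E_y = 429/16, F_x = 429/32, F_y = 81/16, G_x = 297/64, G_y = 243/256
EG - F^2 = 29161/4096;  g^inv = (4096/29161) * [[4825/4096, -1053/1024], [-1053/1024, 1777/256]]
first-kind symbols [ij,l] = (1/2)(d_i g_jl + d_j g_il - d_l g_ij): [xx,x] = E_x/2 = 0, [xx,y] = F_x - E_y/2 = 0, [xy,x] = E_y/2 = 429/32, [xy,y] = G_x/2 = 297/128, [yy,x] = F_y - G_x/2 = 351/128, [yy,y] = G_y/2 = 243/512
Gamma^x_ij = (G*[ij,x] - F*[ij,y])/(EG - F^2), Gamma^y_ij = (E*[ij,y] - F*[ij,x])/(EG - F^2)


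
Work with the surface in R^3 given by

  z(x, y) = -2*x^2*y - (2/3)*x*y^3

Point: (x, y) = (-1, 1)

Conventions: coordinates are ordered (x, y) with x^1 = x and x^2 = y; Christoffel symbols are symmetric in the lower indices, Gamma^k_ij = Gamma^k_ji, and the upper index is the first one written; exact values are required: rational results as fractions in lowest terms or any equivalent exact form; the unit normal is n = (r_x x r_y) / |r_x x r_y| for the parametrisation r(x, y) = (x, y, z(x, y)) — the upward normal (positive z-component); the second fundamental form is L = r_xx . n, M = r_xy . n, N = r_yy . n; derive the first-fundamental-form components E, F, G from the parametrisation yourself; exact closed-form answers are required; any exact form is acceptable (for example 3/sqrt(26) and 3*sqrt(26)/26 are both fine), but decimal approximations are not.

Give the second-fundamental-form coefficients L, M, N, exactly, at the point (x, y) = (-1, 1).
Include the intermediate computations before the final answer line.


z_x = 10/3, z_y = 0, z_xx = -4, z_xy = 2, z_yy = 4
E = 109/9, F = 0, G = 1; answer radicand W^2 = 109/9
unnormalised second-form numerators: l = -4, m = 2, n = 4; L = l/sqrt(109/9), and similarly M = m/sqrt(W^2), N = n/sqrt(W^2)

Answer: L = -12*sqrt(109)/109, M = 6*sqrt(109)/109, N = 12*sqrt(109)/109


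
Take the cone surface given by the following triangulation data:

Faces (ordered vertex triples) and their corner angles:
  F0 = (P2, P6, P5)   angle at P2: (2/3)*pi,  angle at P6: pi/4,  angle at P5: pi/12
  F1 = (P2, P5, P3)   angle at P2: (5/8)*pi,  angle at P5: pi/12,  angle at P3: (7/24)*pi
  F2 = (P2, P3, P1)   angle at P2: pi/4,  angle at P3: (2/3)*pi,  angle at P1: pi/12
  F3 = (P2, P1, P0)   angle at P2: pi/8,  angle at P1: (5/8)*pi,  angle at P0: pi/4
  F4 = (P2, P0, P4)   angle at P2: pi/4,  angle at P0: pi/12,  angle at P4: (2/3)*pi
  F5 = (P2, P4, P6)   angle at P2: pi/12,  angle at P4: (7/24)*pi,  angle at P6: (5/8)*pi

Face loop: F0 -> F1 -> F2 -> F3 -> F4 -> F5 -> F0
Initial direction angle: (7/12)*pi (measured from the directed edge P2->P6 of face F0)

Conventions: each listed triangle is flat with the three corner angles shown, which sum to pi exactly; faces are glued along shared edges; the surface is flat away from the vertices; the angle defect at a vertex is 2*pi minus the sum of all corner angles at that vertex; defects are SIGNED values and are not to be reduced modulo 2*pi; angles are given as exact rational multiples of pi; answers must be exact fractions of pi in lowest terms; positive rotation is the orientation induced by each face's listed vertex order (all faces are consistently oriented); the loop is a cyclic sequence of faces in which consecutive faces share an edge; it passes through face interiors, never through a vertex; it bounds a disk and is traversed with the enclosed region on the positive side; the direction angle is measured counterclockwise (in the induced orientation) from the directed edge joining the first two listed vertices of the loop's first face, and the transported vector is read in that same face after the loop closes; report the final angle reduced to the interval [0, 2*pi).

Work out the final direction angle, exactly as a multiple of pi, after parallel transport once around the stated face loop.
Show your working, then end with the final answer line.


enclosed vertex P2: corner angles sum to 2*pi, defect = 2*pi - 2*pi = 0
final direction = starting direction + enclosed defect total, reduced mod 2*pi (induced orientation)
final angle = (7/12)*pi + 0 = (7/12)*pi (mod 2*pi)

Answer: final direction angle = (7/12)*pi


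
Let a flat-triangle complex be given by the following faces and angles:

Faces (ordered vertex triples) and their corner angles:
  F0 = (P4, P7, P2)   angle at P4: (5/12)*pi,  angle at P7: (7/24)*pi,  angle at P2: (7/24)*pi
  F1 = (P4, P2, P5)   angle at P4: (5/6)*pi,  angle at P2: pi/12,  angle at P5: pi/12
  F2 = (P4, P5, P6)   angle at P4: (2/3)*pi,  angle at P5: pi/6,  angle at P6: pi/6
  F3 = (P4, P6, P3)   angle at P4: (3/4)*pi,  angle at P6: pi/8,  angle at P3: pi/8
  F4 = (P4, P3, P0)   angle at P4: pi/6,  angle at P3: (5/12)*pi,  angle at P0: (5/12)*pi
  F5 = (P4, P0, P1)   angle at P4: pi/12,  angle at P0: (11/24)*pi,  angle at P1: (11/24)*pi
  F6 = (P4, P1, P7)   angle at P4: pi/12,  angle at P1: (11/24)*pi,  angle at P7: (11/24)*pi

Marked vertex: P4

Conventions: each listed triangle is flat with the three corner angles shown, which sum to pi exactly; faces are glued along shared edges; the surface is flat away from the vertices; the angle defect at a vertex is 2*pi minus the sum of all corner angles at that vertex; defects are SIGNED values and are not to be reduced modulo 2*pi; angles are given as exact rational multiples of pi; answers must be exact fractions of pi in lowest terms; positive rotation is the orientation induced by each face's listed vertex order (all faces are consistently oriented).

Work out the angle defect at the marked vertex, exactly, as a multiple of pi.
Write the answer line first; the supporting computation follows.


Answer: defect(P4) = -pi

Sum of corner angles at P4: 3*pi
defect = 2*pi - 3*pi


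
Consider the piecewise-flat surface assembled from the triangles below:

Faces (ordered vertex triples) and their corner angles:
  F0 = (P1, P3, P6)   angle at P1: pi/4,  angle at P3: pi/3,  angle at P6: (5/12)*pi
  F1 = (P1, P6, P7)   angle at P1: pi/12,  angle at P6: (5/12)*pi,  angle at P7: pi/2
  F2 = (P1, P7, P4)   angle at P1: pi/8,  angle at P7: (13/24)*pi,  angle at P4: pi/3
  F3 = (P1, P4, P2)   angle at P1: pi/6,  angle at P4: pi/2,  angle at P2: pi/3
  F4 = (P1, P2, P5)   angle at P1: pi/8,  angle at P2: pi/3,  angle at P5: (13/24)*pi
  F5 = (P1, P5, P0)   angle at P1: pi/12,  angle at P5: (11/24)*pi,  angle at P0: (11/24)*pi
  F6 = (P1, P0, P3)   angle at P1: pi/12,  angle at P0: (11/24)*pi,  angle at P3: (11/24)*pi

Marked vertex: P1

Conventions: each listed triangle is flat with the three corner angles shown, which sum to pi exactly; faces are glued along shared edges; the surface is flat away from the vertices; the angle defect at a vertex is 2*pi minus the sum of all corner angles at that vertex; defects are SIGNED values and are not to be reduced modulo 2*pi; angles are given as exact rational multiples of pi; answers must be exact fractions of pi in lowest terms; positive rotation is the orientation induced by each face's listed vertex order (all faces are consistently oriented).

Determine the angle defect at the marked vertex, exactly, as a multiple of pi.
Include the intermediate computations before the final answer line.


Sum of corner angles at P1: (11/12)*pi
defect = 2*pi - (11/12)*pi

Answer: defect(P1) = (13/12)*pi
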